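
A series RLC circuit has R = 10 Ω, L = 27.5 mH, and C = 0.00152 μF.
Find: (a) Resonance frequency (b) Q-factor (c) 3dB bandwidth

Step 1 — Resonance: ω₀ = 1/√(LC) = 1/√(0.0275·1.52e-09) = 1.547e+05 rad/s.
Step 2 — f₀ = ω₀/(2π) = 2.462e+04 Hz.
Step 3 — Series Q: Q = ω₀L/R = 1.547e+05·0.0275/10 = 425.3.
Step 4 — Bandwidth: Δω = ω₀/Q = 363.6 rad/s; BW = Δω/(2π) = 57.87 Hz.

(a) f₀ = 2.462e+04 Hz  (b) Q = 425.3  (c) BW = 57.87 Hz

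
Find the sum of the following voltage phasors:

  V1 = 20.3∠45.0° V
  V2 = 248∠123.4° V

Step 1 — Convert each phasor to rectangular form:
  V1 = 20.3·(cos(45.0°) + j·sin(45.0°)) = 14.35 + j14.35 V
  V2 = 248·(cos(123.4°) + j·sin(123.4°)) = -136.5 + j207 V
Step 2 — Sum components: V_total = -122.2 + j221.4 V.
Step 3 — Convert to polar: |V_total| = 252.9 V, ∠V_total = 118.9°.

V_total = 252.9∠118.9° V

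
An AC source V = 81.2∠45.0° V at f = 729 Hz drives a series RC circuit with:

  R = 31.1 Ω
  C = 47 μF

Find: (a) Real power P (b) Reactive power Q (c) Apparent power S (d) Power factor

Step 1 — Angular frequency: ω = 2π·f = 2π·729 = 4580 rad/s.
Step 2 — Component impedances:
  R: Z = R = 31.1 Ω
  C: Z = 1/(jωC) = -j/(ω·C) = 0 - j4.645 Ω
Step 3 — Series combination: Z_total = R + C = 31.1 - j4.645 Ω = 31.44∠-8.5° Ω.
Step 4 — Source phasor: V = 81.2∠45.0° V = 57.42 + j57.42 V.
Step 5 — Current: I = V / Z = 1.536 + j2.076 A = 2.582∠53.5° A.
Step 6 — Complex power: S = V·I* = 207.4 - j30.97 VA.
Step 7 — Real power: P = Re(S) = 207.4 W.
Step 8 — Reactive power: Q = Im(S) = -30.97 VAR.
Step 9 — Apparent power: |S| = 209.7 VA.
Step 10 — Power factor: PF = P/|S| = 0.989 (leading).

(a) P = 207.4 W  (b) Q = -30.97 VAR  (c) S = 209.7 VA  (d) PF = 0.989 (leading)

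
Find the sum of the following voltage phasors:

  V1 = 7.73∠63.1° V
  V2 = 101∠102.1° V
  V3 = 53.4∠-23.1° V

Step 1 — Convert each phasor to rectangular form:
  V1 = 7.73·(cos(63.1°) + j·sin(63.1°)) = 3.497 + j6.894 V
  V2 = 101·(cos(102.1°) + j·sin(102.1°)) = -21.17 + j98.76 V
  V3 = 53.4·(cos(-23.1°) + j·sin(-23.1°)) = 49.12 - j20.95 V
Step 2 — Sum components: V_total = 31.44 + j84.7 V.
Step 3 — Convert to polar: |V_total| = 90.35 V, ∠V_total = 69.6°.

V_total = 90.35∠69.6° V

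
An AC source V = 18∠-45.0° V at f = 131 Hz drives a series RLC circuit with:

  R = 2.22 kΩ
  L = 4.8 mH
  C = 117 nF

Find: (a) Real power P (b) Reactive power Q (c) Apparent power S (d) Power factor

Step 1 — Angular frequency: ω = 2π·f = 2π·131 = 823.1 rad/s.
Step 2 — Component impedances:
  R: Z = R = 2220 Ω
  L: Z = jωL = j·823.1·0.0048 = 0 + j3.951 Ω
  C: Z = 1/(jωC) = -j/(ω·C) = 0 - j1.038e+04 Ω
Step 3 — Series combination: Z_total = R + L + C = 2220 - j1.038e+04 Ω = 1.061e+04∠-77.9° Ω.
Step 4 — Source phasor: V = 18∠-45.0° V = 12.73 - j12.73 V.
Step 5 — Current: I = V / Z = 0.001423 + j0.0009218 A = 0.001696∠32.9° A.
Step 6 — Complex power: S = V·I* = 0.006384 - j0.02985 VA.
Step 7 — Real power: P = Re(S) = 0.006384 W.
Step 8 — Reactive power: Q = Im(S) = -0.02985 VAR.
Step 9 — Apparent power: |S| = 0.03052 VA.
Step 10 — Power factor: PF = P/|S| = 0.2091 (leading).

(a) P = 0.006384 W  (b) Q = -0.02985 VAR  (c) S = 0.03052 VA  (d) PF = 0.2091 (leading)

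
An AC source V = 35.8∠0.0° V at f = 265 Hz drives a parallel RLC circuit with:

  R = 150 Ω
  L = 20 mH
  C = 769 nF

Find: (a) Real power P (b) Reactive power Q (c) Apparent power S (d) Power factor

Step 1 — Angular frequency: ω = 2π·f = 2π·265 = 1665 rad/s.
Step 2 — Component impedances:
  R: Z = R = 150 Ω
  L: Z = jωL = j·1665·0.02 = 0 + j33.3 Ω
  C: Z = 1/(jωC) = -j/(ω·C) = 0 - j781 Ω
Step 3 — Parallel combination: 1/Z_total = 1/R + 1/L + 1/C; Z_total = 7.655 + j33.01 Ω = 33.88∠76.9° Ω.
Step 4 — Source phasor: V = 35.8∠0.0° V = 35.8 V.
Step 5 — Current: I = V / Z = 0.2387 - j1.029 A = 1.057∠-76.9° A.
Step 6 — Complex power: S = V·I* = 8.544 + j36.85 VA.
Step 7 — Real power: P = Re(S) = 8.544 W.
Step 8 — Reactive power: Q = Im(S) = 36.85 VAR.
Step 9 — Apparent power: |S| = 37.82 VA.
Step 10 — Power factor: PF = P/|S| = 0.2259 (lagging).

(a) P = 8.544 W  (b) Q = 36.85 VAR  (c) S = 37.82 VA  (d) PF = 0.2259 (lagging)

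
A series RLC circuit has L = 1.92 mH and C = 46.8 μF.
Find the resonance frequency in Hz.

Step 1 — Resonance condition Im(Z)=0 gives ω₀ = 1/√(LC).
Step 2 — ω₀ = 1/√(0.00192·4.68e-05) = 3336 rad/s.
Step 3 — f₀ = ω₀/(2π) = 530.9 Hz.

f₀ = 530.9 Hz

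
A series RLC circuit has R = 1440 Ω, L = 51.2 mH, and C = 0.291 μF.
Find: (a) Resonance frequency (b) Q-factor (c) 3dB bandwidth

Step 1 — Resonance: ω₀ = 1/√(LC) = 1/√(0.0512·2.91e-07) = 8193 rad/s.
Step 2 — f₀ = ω₀/(2π) = 1304 Hz.
Step 3 — Series Q: Q = ω₀L/R = 8193·0.0512/1440 = 0.2913.
Step 4 — Bandwidth: Δω = ω₀/Q = 2.812e+04 rad/s; BW = Δω/(2π) = 4476 Hz.

(a) f₀ = 1304 Hz  (b) Q = 0.2913  (c) BW = 4476 Hz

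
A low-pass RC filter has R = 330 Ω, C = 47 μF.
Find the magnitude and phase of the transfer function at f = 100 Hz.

Step 1 — Angular frequency: ω = 2π·100 = 628.3 rad/s.
Step 2 — Transfer function: H(jω) = 1/(1 + jωRC).
Step 3 — Denominator: 1 + jωRC = 1 + j·628.3·330·4.7e-05 = 1 + j9.745.
Step 4 — H = 0.01042 - j0.1015.
Step 5 — Magnitude: |H| = 0.1021 (-19.8 dB); phase: φ = -84.1°.

|H| = 0.1021 (-19.8 dB), φ = -84.1°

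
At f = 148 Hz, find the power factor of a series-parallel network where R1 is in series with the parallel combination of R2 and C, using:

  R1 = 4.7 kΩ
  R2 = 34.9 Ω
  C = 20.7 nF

Step 1 — Angular frequency: ω = 2π·f = 2π·148 = 929.9 rad/s.
Step 2 — Component impedances:
  R1: Z = R = 4700 Ω
  R2: Z = R = 34.9 Ω
  C: Z = 1/(jωC) = -j/(ω·C) = 0 - j5.195e+04 Ω
Step 3 — Parallel branch: R2 || C = 1/(1/R2 + 1/C) = 34.9 - j0.02345 Ω.
Step 4 — Series with R1: Z_total = R1 + (R2 || C) = 4735 - j0.02345 Ω = 4735∠-0.0° Ω.
Step 5 — Power factor: PF = cos(φ) = Re(Z)/|Z| = 4735/4735 = 1.
Step 6 — Type: Im(Z) = -0.02345 ⇒ leading (phase φ = -0.0°).

PF = 1 (leading, φ = -0.0°)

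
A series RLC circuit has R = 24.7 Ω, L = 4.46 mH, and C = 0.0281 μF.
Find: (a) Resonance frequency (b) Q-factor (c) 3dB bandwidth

Step 1 — Resonance: ω₀ = 1/√(LC) = 1/√(0.00446·2.81e-08) = 8.933e+04 rad/s.
Step 2 — f₀ = ω₀/(2π) = 1.422e+04 Hz.
Step 3 — Series Q: Q = ω₀L/R = 8.933e+04·0.00446/24.7 = 16.13.
Step 4 — Bandwidth: Δω = ω₀/Q = 5538 rad/s; BW = Δω/(2π) = 881.4 Hz.

(a) f₀ = 1.422e+04 Hz  (b) Q = 16.13  (c) BW = 881.4 Hz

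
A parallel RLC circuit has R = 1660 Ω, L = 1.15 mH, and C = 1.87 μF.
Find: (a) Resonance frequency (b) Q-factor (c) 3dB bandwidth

Step 1 — Resonance: ω₀ = 1/√(LC) = 1/√(0.00115·1.87e-06) = 2.156e+04 rad/s.
Step 2 — f₀ = ω₀/(2π) = 3432 Hz.
Step 3 — Parallel Q: Q = R/(ω₀L) = 1660/(2.156e+04·0.00115) = 66.94.
Step 4 — Bandwidth: Δω = ω₀/Q = 322.1 rad/s; BW = Δω/(2π) = 51.27 Hz.

(a) f₀ = 3432 Hz  (b) Q = 66.94  (c) BW = 51.27 Hz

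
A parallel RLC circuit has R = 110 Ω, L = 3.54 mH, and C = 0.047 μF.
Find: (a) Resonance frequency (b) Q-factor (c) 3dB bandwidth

Step 1 — Resonance: ω₀ = 1/√(LC) = 1/√(0.00354·4.7e-08) = 7.753e+04 rad/s.
Step 2 — f₀ = ω₀/(2π) = 1.234e+04 Hz.
Step 3 — Parallel Q: Q = R/(ω₀L) = 110/(7.753e+04·0.00354) = 0.4008.
Step 4 — Bandwidth: Δω = ω₀/Q = 1.934e+05 rad/s; BW = Δω/(2π) = 3.078e+04 Hz.

(a) f₀ = 1.234e+04 Hz  (b) Q = 0.4008  (c) BW = 3.078e+04 Hz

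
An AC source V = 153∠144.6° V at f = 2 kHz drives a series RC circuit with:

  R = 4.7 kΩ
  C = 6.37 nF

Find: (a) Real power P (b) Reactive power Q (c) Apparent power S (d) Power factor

Step 1 — Angular frequency: ω = 2π·f = 2π·2000 = 1.257e+04 rad/s.
Step 2 — Component impedances:
  R: Z = R = 4700 Ω
  C: Z = 1/(jωC) = -j/(ω·C) = 0 - j1.249e+04 Ω
Step 3 — Series combination: Z_total = R + C = 4700 - j1.249e+04 Ω = 1.335e+04∠-69.4° Ω.
Step 4 — Source phasor: V = 153∠144.6° V = -124.7 + j88.63 V.
Step 5 — Current: I = V / Z = -0.009505 - j0.006407 A = 0.01146∠-146.0° A.
Step 6 — Complex power: S = V·I* = 0.6176 - j1.641 VA.
Step 7 — Real power: P = Re(S) = 0.6176 W.
Step 8 — Reactive power: Q = Im(S) = -1.641 VAR.
Step 9 — Apparent power: |S| = 1.754 VA.
Step 10 — Power factor: PF = P/|S| = 0.3521 (leading).

(a) P = 0.6176 W  (b) Q = -1.641 VAR  (c) S = 1.754 VA  (d) PF = 0.3521 (leading)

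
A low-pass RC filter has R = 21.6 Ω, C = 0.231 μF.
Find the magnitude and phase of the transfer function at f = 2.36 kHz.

Step 1 — Angular frequency: ω = 2π·2360 = 1.483e+04 rad/s.
Step 2 — Transfer function: H(jω) = 1/(1 + jωRC).
Step 3 — Denominator: 1 + jωRC = 1 + j·1.483e+04·21.6·2.31e-07 = 1 + j0.07399.
Step 4 — H = 0.9946 - j0.07358.
Step 5 — Magnitude: |H| = 0.9973 (-0.0 dB); phase: φ = -4.2°.

|H| = 0.9973 (-0.0 dB), φ = -4.2°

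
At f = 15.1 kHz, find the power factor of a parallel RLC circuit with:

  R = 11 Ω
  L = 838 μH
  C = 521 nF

Step 1 — Angular frequency: ω = 2π·f = 2π·1.51e+04 = 9.488e+04 rad/s.
Step 2 — Component impedances:
  R: Z = R = 11 Ω
  L: Z = jωL = j·9.488e+04·0.000838 = 0 + j79.51 Ω
  C: Z = 1/(jωC) = -j/(ω·C) = 0 - j20.23 Ω
Step 3 — Parallel combination: 1/Z_total = 1/R + 1/L + 1/C; Z_total = 9.447 - j3.83 Ω = 10.19∠-22.1° Ω.
Step 4 — Power factor: PF = cos(φ) = Re(Z)/|Z| = 9.44746/10.1942 = 0.9267.
Step 5 — Type: Im(Z) = -3.83 ⇒ leading (phase φ = -22.1°).

PF = 0.9267 (leading, φ = -22.1°)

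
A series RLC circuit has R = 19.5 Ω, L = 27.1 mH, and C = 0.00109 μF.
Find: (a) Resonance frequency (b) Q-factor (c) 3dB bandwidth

Step 1 — Resonance condition Im(Z)=0 gives ω₀ = 1/√(LC).
Step 2 — ω₀ = 1/√(0.0271·1.09e-09) = 1.84e+05 rad/s.
Step 3 — f₀ = ω₀/(2π) = 2.928e+04 Hz.
Step 4 — Series Q: Q = ω₀L/R = 1.84e+05·0.0271/19.5 = 255.7.
Step 5 — 3dB bandwidth: Δω = ω₀/Q = 719.6 rad/s; BW = Δω/(2π) = 114.5 Hz.

(a) f₀ = 2.928e+04 Hz  (b) Q = 255.7  (c) BW = 114.5 Hz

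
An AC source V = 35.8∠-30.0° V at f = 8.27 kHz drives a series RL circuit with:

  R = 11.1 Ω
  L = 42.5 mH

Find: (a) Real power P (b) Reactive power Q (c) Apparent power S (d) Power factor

Step 1 — Angular frequency: ω = 2π·f = 2π·8270 = 5.196e+04 rad/s.
Step 2 — Component impedances:
  R: Z = R = 11.1 Ω
  L: Z = jωL = j·5.196e+04·0.0425 = 0 + j2208 Ω
Step 3 — Series combination: Z_total = R + L = 11.1 + j2208 Ω = 2208∠89.7° Ω.
Step 4 — Source phasor: V = 35.8∠-30.0° V = 31 - j17.9 V.
Step 5 — Current: I = V / Z = -0.008035 - j0.01408 A = 0.01621∠-119.7° A.
Step 6 — Complex power: S = V·I* = 0.002917 + j0.5803 VA.
Step 7 — Real power: P = Re(S) = 0.002917 W.
Step 8 — Reactive power: Q = Im(S) = 0.5803 VAR.
Step 9 — Apparent power: |S| = 0.5803 VA.
Step 10 — Power factor: PF = P/|S| = 0.005026 (lagging).

(a) P = 0.002917 W  (b) Q = 0.5803 VAR  (c) S = 0.5803 VA  (d) PF = 0.005026 (lagging)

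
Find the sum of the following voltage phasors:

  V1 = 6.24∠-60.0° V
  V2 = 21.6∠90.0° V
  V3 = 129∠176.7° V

Step 1 — Convert each phasor to rectangular form:
  V1 = 6.24·(cos(-60.0°) + j·sin(-60.0°)) = 3.12 - j5.404 V
  V2 = 21.6·(cos(90.0°) + j·sin(90.0°)) = 0 + j21.6 V
  V3 = 129·(cos(176.7°) + j·sin(176.7°)) = -128.8 + j7.426 V
Step 2 — Sum components: V_total = -125.7 + j23.62 V.
Step 3 — Convert to polar: |V_total| = 127.9 V, ∠V_total = 169.4°.

V_total = 127.9∠169.4° V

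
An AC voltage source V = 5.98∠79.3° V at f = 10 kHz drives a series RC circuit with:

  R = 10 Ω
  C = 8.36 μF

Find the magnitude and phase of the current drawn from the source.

Step 1 — Angular frequency: ω = 2π·f = 2π·1e+04 = 6.283e+04 rad/s.
Step 2 — Component impedances:
  R: Z = R = 10 Ω
  C: Z = 1/(jωC) = -j/(ω·C) = 0 - j1.904 Ω
Step 3 — Series combination: Z_total = R + C = 10 - j1.904 Ω = 10.18∠-10.8° Ω.
Step 4 — Source phasor: V = 5.98∠79.3° V = 1.11 + j5.876 V.
Step 5 — Ohm's law: I = V / Z_total = (1.11 + j5.876) / (10 - j1.904) = -0.0008079 + j0.5874 A.
Step 6 — Convert to polar: |I| = 0.5874 A, ∠I = 90.1°.

I = 0.5874∠90.1° A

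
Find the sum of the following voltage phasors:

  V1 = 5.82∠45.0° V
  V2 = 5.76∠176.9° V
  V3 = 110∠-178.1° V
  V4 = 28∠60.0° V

Step 1 — Convert each phasor to rectangular form:
  V1 = 5.82·(cos(45.0°) + j·sin(45.0°)) = 4.115 + j4.115 V
  V2 = 5.76·(cos(176.9°) + j·sin(176.9°)) = -5.752 + j0.3115 V
  V3 = 110·(cos(-178.1°) + j·sin(-178.1°)) = -109.9 - j3.647 V
  V4 = 28·(cos(60.0°) + j·sin(60.0°)) = 14 + j24.25 V
Step 2 — Sum components: V_total = -97.58 + j25.03 V.
Step 3 — Convert to polar: |V_total| = 100.7 V, ∠V_total = 165.6°.

V_total = 100.7∠165.6° V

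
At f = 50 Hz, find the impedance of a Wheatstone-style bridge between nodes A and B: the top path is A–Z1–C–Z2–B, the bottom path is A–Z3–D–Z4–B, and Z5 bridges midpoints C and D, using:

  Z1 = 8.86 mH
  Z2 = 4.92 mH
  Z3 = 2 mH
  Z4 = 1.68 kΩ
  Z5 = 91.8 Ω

Step 1 — Angular frequency: ω = 2π·f = 2π·50 = 314.2 rad/s.
Step 2 — Component impedances:
  Z1: Z = jωL = j·314.2·0.00886 = 0 + j2.783 Ω
  Z2: Z = jωL = j·314.2·0.00492 = 0 + j1.546 Ω
  Z3: Z = jωL = j·314.2·0.002 = 0 + j0.6283 Ω
  Z4: Z = R = 1680 Ω
  Z5: Z = R = 91.8 Ω
Step 3 — Bridge requires nodal analysis (the Z5 bridge couples midpoints C and D, so the two paths cannot be reduced to a simple series/parallel combination). Setting node B to ground and injecting 1 A at node A, the 3-node admittance system at A, C, D solves to V_A = Z_AB = 0.09541 + j4.325 Ω = 4.326∠88.7° Ω.

Z = 0.09541 + j4.325 Ω = 4.326∠88.7° Ω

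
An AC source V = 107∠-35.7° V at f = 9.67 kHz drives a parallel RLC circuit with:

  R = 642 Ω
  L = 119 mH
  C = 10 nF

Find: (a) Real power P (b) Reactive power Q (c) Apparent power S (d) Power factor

Step 1 — Angular frequency: ω = 2π·f = 2π·9670 = 6.076e+04 rad/s.
Step 2 — Component impedances:
  R: Z = R = 642 Ω
  L: Z = jωL = j·6.076e+04·0.119 = 0 + j7230 Ω
  C: Z = 1/(jωC) = -j/(ω·C) = 0 - j1646 Ω
Step 3 — Parallel combination: 1/Z_total = 1/R + 1/L + 1/C; Z_total = 588.6 - j177.3 Ω = 614.7∠-16.8° Ω.
Step 4 — Source phasor: V = 107∠-35.7° V = 86.89 - j62.44 V.
Step 5 — Current: I = V / Z = 0.1646 - j0.05648 A = 0.1741∠-18.9° A.
Step 6 — Complex power: S = V·I* = 17.83 - j5.373 VA.
Step 7 — Real power: P = Re(S) = 17.83 W.
Step 8 — Reactive power: Q = Im(S) = -5.373 VAR.
Step 9 — Apparent power: |S| = 18.63 VA.
Step 10 — Power factor: PF = P/|S| = 0.9575 (leading).

(a) P = 17.83 W  (b) Q = -5.373 VAR  (c) S = 18.63 VA  (d) PF = 0.9575 (leading)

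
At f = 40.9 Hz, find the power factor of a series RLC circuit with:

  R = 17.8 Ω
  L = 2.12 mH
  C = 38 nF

Step 1 — Angular frequency: ω = 2π·f = 2π·40.9 = 257 rad/s.
Step 2 — Component impedances:
  R: Z = R = 17.8 Ω
  L: Z = jωL = j·257·0.00212 = 0 + j0.5448 Ω
  C: Z = 1/(jωC) = -j/(ω·C) = 0 - j1.024e+05 Ω
Step 3 — Series combination: Z_total = R + L + C = 17.8 - j1.024e+05 Ω = 1.024e+05∠-90.0° Ω.
Step 4 — Power factor: PF = cos(φ) = Re(Z)/|Z| = 17.8/1.024e+05 = 0.0001738.
Step 5 — Type: Im(Z) = -1.024e+05 ⇒ leading (phase φ = -90.0°).

PF = 0.0001738 (leading, φ = -90.0°)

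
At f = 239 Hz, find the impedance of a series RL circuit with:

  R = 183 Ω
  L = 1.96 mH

Step 1 — Angular frequency: ω = 2π·f = 2π·239 = 1502 rad/s.
Step 2 — Component impedances:
  R: Z = R = 183 Ω
  L: Z = jωL = j·1502·0.00196 = 0 + j2.943 Ω
Step 3 — Series combination: Z_total = R + L = 183 + j2.943 Ω = 183∠0.9° Ω.

Z = 183 + j2.943 Ω = 183∠0.9° Ω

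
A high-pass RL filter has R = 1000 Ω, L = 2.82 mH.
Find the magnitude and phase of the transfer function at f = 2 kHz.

Step 1 — Angular frequency: ω = 2π·2000 = 1.257e+04 rad/s.
Step 2 — Transfer function: H(jω) = jωL/(R + jωL).
Step 3 — Numerator jωL = j·35.44; denominator R + jωL = 1000 + j35.44.
Step 4 — H = 0.001254 + j0.03539.
Step 5 — Magnitude: |H| = 0.03541 (-29.0 dB); phase: φ = 88.0°.

|H| = 0.03541 (-29.0 dB), φ = 88.0°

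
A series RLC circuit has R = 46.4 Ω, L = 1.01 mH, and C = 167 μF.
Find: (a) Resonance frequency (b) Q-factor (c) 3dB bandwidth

Step 1 — Resonance: ω₀ = 1/√(LC) = 1/√(0.00101·0.000167) = 2435 rad/s.
Step 2 — f₀ = ω₀/(2π) = 387.5 Hz.
Step 3 — Series Q: Q = ω₀L/R = 2435·0.00101/46.4 = 0.053.
Step 4 — Bandwidth: Δω = ω₀/Q = 4.594e+04 rad/s; BW = Δω/(2π) = 7312 Hz.

(a) f₀ = 387.5 Hz  (b) Q = 0.053  (c) BW = 7312 Hz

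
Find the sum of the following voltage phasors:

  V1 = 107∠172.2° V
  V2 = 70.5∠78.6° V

Step 1 — Convert each phasor to rectangular form:
  V1 = 107·(cos(172.2°) + j·sin(172.2°)) = -106 + j14.52 V
  V2 = 70.5·(cos(78.6°) + j·sin(78.6°)) = 13.93 + j69.11 V
Step 2 — Sum components: V_total = -92.08 + j83.63 V.
Step 3 — Convert to polar: |V_total| = 124.4 V, ∠V_total = 137.8°.

V_total = 124.4∠137.8° V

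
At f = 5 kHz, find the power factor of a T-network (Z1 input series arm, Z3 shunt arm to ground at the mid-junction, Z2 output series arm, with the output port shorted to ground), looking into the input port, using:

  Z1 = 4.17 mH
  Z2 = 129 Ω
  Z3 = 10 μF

Step 1 — Angular frequency: ω = 2π·f = 2π·5000 = 3.142e+04 rad/s.
Step 2 — Component impedances:
  Z1: Z = jωL = j·3.142e+04·0.00417 = 0 + j131 Ω
  Z2: Z = R = 129 Ω
  Z3: Z = 1/(jωC) = -j/(ω·C) = 0 - j3.183 Ω
Step 3 — With the output port shorted to ground, the output series arm Z2 runs from the junction to ground; the shunt arm Z3 also runs from the junction to ground. They appear in parallel: Z3 || Z2 = 0.0785 - j3.181 Ω.
Step 4 — Series with input arm Z1: Z_in = Z1 + (Z3 || Z2) = 0.0785 + j127.8 Ω = 127.8∠90.0° Ω.
Step 5 — Power factor: PF = cos(φ) = Re(Z)/|Z| = 0.078496/127.82 = 0.0006141.
Step 6 — Type: Im(Z) = 127.8 ⇒ lagging (phase φ = 90.0°).

PF = 0.0006141 (lagging, φ = 90.0°)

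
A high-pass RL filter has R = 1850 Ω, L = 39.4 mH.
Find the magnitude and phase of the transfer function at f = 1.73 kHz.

Step 1 — Angular frequency: ω = 2π·1730 = 1.087e+04 rad/s.
Step 2 — Transfer function: H(jω) = jωL/(R + jωL).
Step 3 — Numerator jωL = j·428.3; denominator R + jωL = 1850 + j428.3.
Step 4 — H = 0.05087 + j0.2197.
Step 5 — Magnitude: |H| = 0.2255 (-12.9 dB); phase: φ = 77.0°.

|H| = 0.2255 (-12.9 dB), φ = 77.0°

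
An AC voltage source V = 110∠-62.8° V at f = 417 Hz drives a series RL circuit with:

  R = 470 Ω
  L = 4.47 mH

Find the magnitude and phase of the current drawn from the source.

Step 1 — Angular frequency: ω = 2π·f = 2π·417 = 2620 rad/s.
Step 2 — Component impedances:
  R: Z = R = 470 Ω
  L: Z = jωL = j·2620·0.00447 = 0 + j11.71 Ω
Step 3 — Series combination: Z_total = R + L = 470 + j11.71 Ω = 470.1∠1.4° Ω.
Step 4 — Source phasor: V = 110∠-62.8° V = 50.28 - j97.84 V.
Step 5 — Ohm's law: I = V / Z_total = (50.28 - j97.84) / (470 + j11.71) = 0.1017 - j0.2107 A.
Step 6 — Convert to polar: |I| = 0.234 A, ∠I = -64.2°.

I = 0.234∠-64.2° A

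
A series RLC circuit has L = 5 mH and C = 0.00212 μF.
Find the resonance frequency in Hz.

Step 1 — Resonance condition Im(Z)=0 gives ω₀ = 1/√(LC).
Step 2 — ω₀ = 1/√(0.005·2.12e-09) = 3.071e+05 rad/s.
Step 3 — f₀ = ω₀/(2π) = 4.888e+04 Hz.

f₀ = 4.888e+04 Hz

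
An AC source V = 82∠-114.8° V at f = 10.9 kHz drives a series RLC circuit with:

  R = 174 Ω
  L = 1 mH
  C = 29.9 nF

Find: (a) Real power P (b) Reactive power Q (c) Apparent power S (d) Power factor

Step 1 — Angular frequency: ω = 2π·f = 2π·1.09e+04 = 6.849e+04 rad/s.
Step 2 — Component impedances:
  R: Z = R = 174 Ω
  L: Z = jωL = j·6.849e+04·0.001 = 0 + j68.49 Ω
  C: Z = 1/(jωC) = -j/(ω·C) = 0 - j488.3 Ω
Step 3 — Series combination: Z_total = R + L + C = 174 - j419.9 Ω = 454.5∠-67.5° Ω.
Step 4 — Source phasor: V = 82∠-114.8° V = -34.4 - j74.44 V.
Step 5 — Current: I = V / Z = 0.1223 - j0.1326 A = 0.1804∠-47.3° A.
Step 6 — Complex power: S = V·I* = 5.664 - j13.67 VA.
Step 7 — Real power: P = Re(S) = 5.664 W.
Step 8 — Reactive power: Q = Im(S) = -13.67 VAR.
Step 9 — Apparent power: |S| = 14.79 VA.
Step 10 — Power factor: PF = P/|S| = 0.3829 (leading).

(a) P = 5.664 W  (b) Q = -13.67 VAR  (c) S = 14.79 VA  (d) PF = 0.3829 (leading)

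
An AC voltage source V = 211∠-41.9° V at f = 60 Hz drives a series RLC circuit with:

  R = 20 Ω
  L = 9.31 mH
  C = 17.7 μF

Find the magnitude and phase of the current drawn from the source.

Step 1 — Angular frequency: ω = 2π·f = 2π·60 = 377 rad/s.
Step 2 — Component impedances:
  R: Z = R = 20 Ω
  L: Z = jωL = j·377·0.00931 = 0 + j3.51 Ω
  C: Z = 1/(jωC) = -j/(ω·C) = 0 - j149.9 Ω
Step 3 — Series combination: Z_total = R + L + C = 20 - j146.4 Ω = 147.7∠-82.2° Ω.
Step 4 — Source phasor: V = 211∠-41.9° V = 157 - j140.9 V.
Step 5 — Ohm's law: I = V / Z_total = (157 - j140.9) / (20 - j146.4) = 1.089 + j0.9242 A.
Step 6 — Convert to polar: |I| = 1.428 A, ∠I = 40.3°.

I = 1.428∠40.3° A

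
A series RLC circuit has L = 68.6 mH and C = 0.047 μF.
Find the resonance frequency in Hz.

Step 1 — Resonance condition Im(Z)=0 gives ω₀ = 1/√(LC).
Step 2 — ω₀ = 1/√(0.0686·4.7e-08) = 1.761e+04 rad/s.
Step 3 — f₀ = ω₀/(2π) = 2803 Hz.

f₀ = 2803 Hz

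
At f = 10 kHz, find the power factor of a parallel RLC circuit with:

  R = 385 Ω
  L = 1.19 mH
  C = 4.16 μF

Step 1 — Angular frequency: ω = 2π·f = 2π·1e+04 = 6.283e+04 rad/s.
Step 2 — Component impedances:
  R: Z = R = 385 Ω
  L: Z = jωL = j·6.283e+04·0.00119 = 0 + j74.77 Ω
  C: Z = 1/(jωC) = -j/(ω·C) = 0 - j3.826 Ω
Step 3 — Parallel combination: 1/Z_total = 1/R + 1/L + 1/C; Z_total = 0.04222 - j4.032 Ω = 4.032∠-89.4° Ω.
Step 4 — Power factor: PF = cos(φ) = Re(Z)/|Z| = 0.04222/4.032 = 0.01047.
Step 5 — Type: Im(Z) = -4.032 ⇒ leading (phase φ = -89.4°).

PF = 0.01047 (leading, φ = -89.4°)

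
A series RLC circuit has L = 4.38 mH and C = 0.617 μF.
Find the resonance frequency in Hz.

Step 1 — Resonance condition Im(Z)=0 gives ω₀ = 1/√(LC).
Step 2 — ω₀ = 1/√(0.00438·6.17e-07) = 1.924e+04 rad/s.
Step 3 — f₀ = ω₀/(2π) = 3062 Hz.

f₀ = 3062 Hz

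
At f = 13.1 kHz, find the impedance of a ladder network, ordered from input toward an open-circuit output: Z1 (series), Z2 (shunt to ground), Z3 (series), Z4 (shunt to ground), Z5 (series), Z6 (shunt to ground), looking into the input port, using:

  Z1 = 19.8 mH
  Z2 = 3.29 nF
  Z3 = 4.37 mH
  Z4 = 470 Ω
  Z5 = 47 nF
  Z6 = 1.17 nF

Step 1 — Angular frequency: ω = 2π·f = 2π·1.31e+04 = 8.231e+04 rad/s.
Step 2 — Component impedances:
  Z1: Z = jωL = j·8.231e+04·0.0198 = 0 + j1630 Ω
  Z2: Z = 1/(jωC) = -j/(ω·C) = 0 - j3693 Ω
  Z3: Z = jωL = j·8.231e+04·0.00437 = 0 + j359.7 Ω
  Z4: Z = R = 470 Ω
  Z5: Z = 1/(jωC) = -j/(ω·C) = 0 - j258.5 Ω
  Z6: Z = 1/(jωC) = -j/(ω·C) = 0 - j1.038e+04 Ω
Step 3 — Ladder network (open output): work backward from the far end, alternating series and parallel combinations. Z_in = 557.8 + j1925 Ω = 2004∠73.8° Ω.

Z = 557.8 + j1925 Ω = 2004∠73.8° Ω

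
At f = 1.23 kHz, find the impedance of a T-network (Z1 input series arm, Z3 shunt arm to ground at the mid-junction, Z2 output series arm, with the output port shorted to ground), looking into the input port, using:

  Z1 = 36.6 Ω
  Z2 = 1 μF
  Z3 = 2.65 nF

Step 1 — Angular frequency: ω = 2π·f = 2π·1230 = 7728 rad/s.
Step 2 — Component impedances:
  Z1: Z = R = 36.6 Ω
  Z2: Z = 1/(jωC) = -j/(ω·C) = 0 - j129.4 Ω
  Z3: Z = 1/(jωC) = -j/(ω·C) = 0 - j4.883e+04 Ω
Step 3 — With the output port shorted to ground, the output series arm Z2 runs from the junction to ground; the shunt arm Z3 also runs from the junction to ground. They appear in parallel: Z3 || Z2 = 0 - j129.1 Ω.
Step 4 — Series with input arm Z1: Z_in = Z1 + (Z3 || Z2) = 36.6 - j129.1 Ω = 134.1∠-74.2° Ω.

Z = 36.6 - j129.1 Ω = 134.1∠-74.2° Ω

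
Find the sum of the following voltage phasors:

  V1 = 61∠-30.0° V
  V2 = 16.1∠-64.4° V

Step 1 — Convert each phasor to rectangular form:
  V1 = 61·(cos(-30.0°) + j·sin(-30.0°)) = 52.83 - j30.5 V
  V2 = 16.1·(cos(-64.4°) + j·sin(-64.4°)) = 6.957 - j14.52 V
Step 2 — Sum components: V_total = 59.78 - j45.02 V.
Step 3 — Convert to polar: |V_total| = 74.84 V, ∠V_total = -37.0°.

V_total = 74.84∠-37.0° V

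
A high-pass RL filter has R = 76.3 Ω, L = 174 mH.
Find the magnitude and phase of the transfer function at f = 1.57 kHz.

Step 1 — Angular frequency: ω = 2π·1570 = 9865 rad/s.
Step 2 — Transfer function: H(jω) = jωL/(R + jωL).
Step 3 — Numerator jωL = j·1716; denominator R + jωL = 76.3 + j1716.
Step 4 — H = 0.998 + j0.04436.
Step 5 — Magnitude: |H| = 0.999 (-0.0 dB); phase: φ = 2.5°.

|H| = 0.999 (-0.0 dB), φ = 2.5°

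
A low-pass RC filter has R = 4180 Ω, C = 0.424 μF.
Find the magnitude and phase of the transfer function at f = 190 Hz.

Step 1 — Angular frequency: ω = 2π·190 = 1194 rad/s.
Step 2 — Transfer function: H(jω) = 1/(1 + jωRC).
Step 3 — Denominator: 1 + jωRC = 1 + j·1194·4180·4.24e-07 = 1 + j2.116.
Step 4 — H = 0.1826 - j0.3863.
Step 5 — Magnitude: |H| = 0.4273 (-7.4 dB); phase: φ = -64.7°.

|H| = 0.4273 (-7.4 dB), φ = -64.7°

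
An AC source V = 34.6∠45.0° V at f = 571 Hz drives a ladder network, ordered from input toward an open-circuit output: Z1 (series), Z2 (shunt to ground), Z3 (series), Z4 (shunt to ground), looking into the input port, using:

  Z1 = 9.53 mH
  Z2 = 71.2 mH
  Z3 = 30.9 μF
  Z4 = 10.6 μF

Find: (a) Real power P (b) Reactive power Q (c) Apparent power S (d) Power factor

Step 1 — Angular frequency: ω = 2π·f = 2π·571 = 3588 rad/s.
Step 2 — Component impedances:
  Z1: Z = jωL = j·3588·0.00953 = 0 + j34.19 Ω
  Z2: Z = jωL = j·3588·0.0712 = 0 + j255.4 Ω
  Z3: Z = 1/(jωC) = -j/(ω·C) = 0 - j9.02 Ω
  Z4: Z = 1/(jωC) = -j/(ω·C) = 0 - j26.3 Ω
Step 3 — Ladder network (open output): work backward from the far end, alternating series and parallel combinations. Z_in = 0 - j6.791 Ω = 6.791∠-90.0° Ω.
Step 4 — Source phasor: V = 34.6∠45.0° V = 24.47 + j24.47 V.
Step 5 — Current: I = V / Z = -3.603 + j3.603 A = 5.095∠135.0° A.
Step 6 — Complex power: S = V·I* = 0 - j176.3 VA.
Step 7 — Real power: P = Re(S) = 0 W.
Step 8 — Reactive power: Q = Im(S) = -176.3 VAR.
Step 9 — Apparent power: |S| = 176.3 VA.
Step 10 — Power factor: PF = P/|S| = 0 (leading).

(a) P = 0 W  (b) Q = -176.3 VAR  (c) S = 176.3 VA  (d) PF = 0 (leading)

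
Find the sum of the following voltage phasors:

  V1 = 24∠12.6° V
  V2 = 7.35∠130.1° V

Step 1 — Convert each phasor to rectangular form:
  V1 = 24·(cos(12.6°) + j·sin(12.6°)) = 23.42 + j5.235 V
  V2 = 7.35·(cos(130.1°) + j·sin(130.1°)) = -4.734 + j5.622 V
Step 2 — Sum components: V_total = 18.69 + j10.86 V.
Step 3 — Convert to polar: |V_total| = 21.61 V, ∠V_total = 30.2°.

V_total = 21.61∠30.2° V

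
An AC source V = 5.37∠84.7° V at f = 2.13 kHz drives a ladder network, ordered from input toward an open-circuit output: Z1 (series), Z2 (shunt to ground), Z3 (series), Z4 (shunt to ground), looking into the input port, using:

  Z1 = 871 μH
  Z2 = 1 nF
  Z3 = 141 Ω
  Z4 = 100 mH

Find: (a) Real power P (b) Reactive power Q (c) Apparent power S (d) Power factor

Step 1 — Angular frequency: ω = 2π·f = 2π·2130 = 1.338e+04 rad/s.
Step 2 — Component impedances:
  Z1: Z = jωL = j·1.338e+04·0.000871 = 0 + j11.66 Ω
  Z2: Z = 1/(jωC) = -j/(ω·C) = 0 - j7.472e+04 Ω
  Z3: Z = R = 141 Ω
  Z4: Z = jωL = j·1.338e+04·0.1 = 0 + j1338 Ω
Step 3 — Ladder network (open output): work backward from the far end, alternating series and parallel combinations. Z_in = 146.2 + j1374 Ω = 1382∠83.9° Ω.
Step 4 — Source phasor: V = 5.37∠84.7° V = 0.496 + j5.347 V.
Step 5 — Current: I = V / Z = 0.003886 + j5.241e-05 A = 0.003886∠0.8° A.
Step 6 — Complex power: S = V·I* = 0.002208 + j0.02075 VA.
Step 7 — Real power: P = Re(S) = 0.002208 W.
Step 8 — Reactive power: Q = Im(S) = 0.02075 VAR.
Step 9 — Apparent power: |S| = 0.02087 VA.
Step 10 — Power factor: PF = P/|S| = 0.1058 (lagging).

(a) P = 0.002208 W  (b) Q = 0.02075 VAR  (c) S = 0.02087 VA  (d) PF = 0.1058 (lagging)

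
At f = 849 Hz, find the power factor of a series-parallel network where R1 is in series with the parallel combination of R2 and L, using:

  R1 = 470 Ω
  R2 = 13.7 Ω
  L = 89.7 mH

Step 1 — Angular frequency: ω = 2π·f = 2π·849 = 5334 rad/s.
Step 2 — Component impedances:
  R1: Z = R = 470 Ω
  R2: Z = R = 13.7 Ω
  L: Z = jωL = j·5334·0.0897 = 0 + j478.5 Ω
Step 3 — Parallel branch: R2 || L = 1/(1/R2 + 1/L) = 13.69 + j0.3919 Ω.
Step 4 — Series with R1: Z_total = R1 + (R2 || L) = 483.7 + j0.3919 Ω = 483.7∠0.0° Ω.
Step 5 — Power factor: PF = cos(φ) = Re(Z)/|Z| = 483.7/483.7 = 1.
Step 6 — Type: Im(Z) = 0.3919 ⇒ lagging (phase φ = 0.0°).

PF = 1 (lagging, φ = 0.0°)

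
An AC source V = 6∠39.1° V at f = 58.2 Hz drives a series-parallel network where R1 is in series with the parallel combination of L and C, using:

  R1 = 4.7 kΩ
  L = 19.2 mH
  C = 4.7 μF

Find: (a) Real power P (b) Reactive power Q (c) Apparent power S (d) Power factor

Step 1 — Angular frequency: ω = 2π·f = 2π·58.2 = 365.7 rad/s.
Step 2 — Component impedances:
  R1: Z = R = 4700 Ω
  L: Z = jωL = j·365.7·0.0192 = 0 + j7.021 Ω
  C: Z = 1/(jωC) = -j/(ω·C) = 0 - j581.8 Ω
Step 3 — Parallel branch: L || C = 1/(1/L + 1/C) = 0 + j7.107 Ω.
Step 4 — Series with R1: Z_total = R1 + (L || C) = 4700 + j7.107 Ω = 4700∠0.1° Ω.
Step 5 — Source phasor: V = 6∠39.1° V = 4.656 + j3.784 V.
Step 6 — Current: I = V / Z = 0.0009919 + j0.0008036 A = 0.001277∠39.0° A.
Step 7 — Complex power: S = V·I* = 0.00766 + j1.158e-05 VA.
Step 8 — Real power: P = Re(S) = 0.00766 W.
Step 9 — Reactive power: Q = Im(S) = 1.158e-05 VAR.
Step 10 — Apparent power: |S| = 0.00766 VA.
Step 11 — Power factor: PF = P/|S| = 1 (lagging).

(a) P = 0.00766 W  (b) Q = 1.158e-05 VAR  (c) S = 0.00766 VA  (d) PF = 1 (lagging)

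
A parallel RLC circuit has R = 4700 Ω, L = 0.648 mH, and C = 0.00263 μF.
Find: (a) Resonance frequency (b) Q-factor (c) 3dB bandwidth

Step 1 — Resonance: ω₀ = 1/√(LC) = 1/√(0.000648·2.63e-09) = 7.66e+05 rad/s.
Step 2 — f₀ = ω₀/(2π) = 1.219e+05 Hz.
Step 3 — Parallel Q: Q = R/(ω₀L) = 4700/(7.66e+05·0.000648) = 9.469.
Step 4 — Bandwidth: Δω = ω₀/Q = 8.09e+04 rad/s; BW = Δω/(2π) = 1.288e+04 Hz.

(a) f₀ = 1.219e+05 Hz  (b) Q = 9.469  (c) BW = 1.288e+04 Hz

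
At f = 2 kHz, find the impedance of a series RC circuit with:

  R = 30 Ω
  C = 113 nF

Step 1 — Angular frequency: ω = 2π·f = 2π·2000 = 1.257e+04 rad/s.
Step 2 — Component impedances:
  R: Z = R = 30 Ω
  C: Z = 1/(jωC) = -j/(ω·C) = 0 - j704.2 Ω
Step 3 — Series combination: Z_total = R + C = 30 - j704.2 Ω = 704.9∠-87.6° Ω.

Z = 30 - j704.2 Ω = 704.9∠-87.6° Ω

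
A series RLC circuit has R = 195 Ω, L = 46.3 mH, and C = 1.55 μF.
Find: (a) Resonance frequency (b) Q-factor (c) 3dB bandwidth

Step 1 — Resonance: ω₀ = 1/√(LC) = 1/√(0.0463·1.55e-06) = 3733 rad/s.
Step 2 — f₀ = ω₀/(2π) = 594.1 Hz.
Step 3 — Series Q: Q = ω₀L/R = 3733·0.0463/195 = 0.8863.
Step 4 — Bandwidth: Δω = ω₀/Q = 4212 rad/s; BW = Δω/(2π) = 670.3 Hz.

(a) f₀ = 594.1 Hz  (b) Q = 0.8863  (c) BW = 670.3 Hz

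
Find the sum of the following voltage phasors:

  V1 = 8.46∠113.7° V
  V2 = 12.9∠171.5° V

Step 1 — Convert each phasor to rectangular form:
  V1 = 8.46·(cos(113.7°) + j·sin(113.7°)) = -3.4 + j7.747 V
  V2 = 12.9·(cos(171.5°) + j·sin(171.5°)) = -12.76 + j1.907 V
Step 2 — Sum components: V_total = -16.16 + j9.653 V.
Step 3 — Convert to polar: |V_total| = 18.82 V, ∠V_total = 149.1°.

V_total = 18.82∠149.1° V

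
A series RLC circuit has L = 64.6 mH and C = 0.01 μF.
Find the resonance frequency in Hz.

Step 1 — Resonance condition Im(Z)=0 gives ω₀ = 1/√(LC).
Step 2 — ω₀ = 1/√(0.0646·1e-08) = 3.934e+04 rad/s.
Step 3 — f₀ = ω₀/(2π) = 6262 Hz.

f₀ = 6262 Hz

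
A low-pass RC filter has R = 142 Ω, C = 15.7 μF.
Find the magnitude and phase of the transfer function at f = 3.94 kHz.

Step 1 — Angular frequency: ω = 2π·3940 = 2.476e+04 rad/s.
Step 2 — Transfer function: H(jω) = 1/(1 + jωRC).
Step 3 — Denominator: 1 + jωRC = 1 + j·2.476e+04·142·1.57e-05 = 1 + j55.19.
Step 4 — H = 0.0003282 - j0.01811.
Step 5 — Magnitude: |H| = 0.01812 (-34.8 dB); phase: φ = -89.0°.

|H| = 0.01812 (-34.8 dB), φ = -89.0°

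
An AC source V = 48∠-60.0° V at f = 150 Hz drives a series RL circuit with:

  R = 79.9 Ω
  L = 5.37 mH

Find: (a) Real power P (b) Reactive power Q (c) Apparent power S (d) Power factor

Step 1 — Angular frequency: ω = 2π·f = 2π·150 = 942.5 rad/s.
Step 2 — Component impedances:
  R: Z = R = 79.9 Ω
  L: Z = jωL = j·942.5·0.00537 = 0 + j5.061 Ω
Step 3 — Series combination: Z_total = R + L = 79.9 + j5.061 Ω = 80.06∠3.6° Ω.
Step 4 — Source phasor: V = 48∠-60.0° V = 24 - j41.57 V.
Step 5 — Current: I = V / Z = 0.2664 - j0.5371 A = 0.5995∠-63.6° A.
Step 6 — Complex power: S = V·I* = 28.72 + j1.819 VA.
Step 7 — Real power: P = Re(S) = 28.72 W.
Step 8 — Reactive power: Q = Im(S) = 1.819 VAR.
Step 9 — Apparent power: |S| = 28.78 VA.
Step 10 — Power factor: PF = P/|S| = 0.998 (lagging).

(a) P = 28.72 W  (b) Q = 1.819 VAR  (c) S = 28.78 VA  (d) PF = 0.998 (lagging)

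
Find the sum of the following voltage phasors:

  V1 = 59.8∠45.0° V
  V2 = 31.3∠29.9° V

Step 1 — Convert each phasor to rectangular form:
  V1 = 59.8·(cos(45.0°) + j·sin(45.0°)) = 42.28 + j42.28 V
  V2 = 31.3·(cos(29.9°) + j·sin(29.9°)) = 27.13 + j15.6 V
Step 2 — Sum components: V_total = 69.42 + j57.89 V.
Step 3 — Convert to polar: |V_total| = 90.39 V, ∠V_total = 39.8°.

V_total = 90.39∠39.8° V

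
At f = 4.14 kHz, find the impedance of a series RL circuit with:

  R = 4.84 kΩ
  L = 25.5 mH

Step 1 — Angular frequency: ω = 2π·f = 2π·4140 = 2.601e+04 rad/s.
Step 2 — Component impedances:
  R: Z = R = 4840 Ω
  L: Z = jωL = j·2.601e+04·0.0255 = 0 + j663.3 Ω
Step 3 — Series combination: Z_total = R + L = 4840 + j663.3 Ω = 4885∠7.8° Ω.

Z = 4840 + j663.3 Ω = 4885∠7.8° Ω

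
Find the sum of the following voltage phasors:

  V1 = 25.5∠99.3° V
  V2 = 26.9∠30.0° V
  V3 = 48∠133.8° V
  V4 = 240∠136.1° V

Step 1 — Convert each phasor to rectangular form:
  V1 = 25.5·(cos(99.3°) + j·sin(99.3°)) = -4.121 + j25.16 V
  V2 = 26.9·(cos(30.0°) + j·sin(30.0°)) = 23.3 + j13.45 V
  V3 = 48·(cos(133.8°) + j·sin(133.8°)) = -33.22 + j34.64 V
  V4 = 240·(cos(136.1°) + j·sin(136.1°)) = -172.9 + j166.4 V
Step 2 — Sum components: V_total = -187 + j239.7 V.
Step 3 — Convert to polar: |V_total| = 304 V, ∠V_total = 128.0°.

V_total = 304∠128.0° V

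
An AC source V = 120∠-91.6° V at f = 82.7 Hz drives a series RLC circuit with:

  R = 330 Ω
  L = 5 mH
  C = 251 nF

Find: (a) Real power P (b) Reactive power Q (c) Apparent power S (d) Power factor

Step 1 — Angular frequency: ω = 2π·f = 2π·82.7 = 519.6 rad/s.
Step 2 — Component impedances:
  R: Z = R = 330 Ω
  L: Z = jωL = j·519.6·0.005 = 0 + j2.598 Ω
  C: Z = 1/(jωC) = -j/(ω·C) = 0 - j7667 Ω
Step 3 — Series combination: Z_total = R + L + C = 330 - j7665 Ω = 7672∠-87.5° Ω.
Step 4 — Source phasor: V = 120∠-91.6° V = -3.351 - j120 V.
Step 5 — Current: I = V / Z = 0.0156 - j0.001109 A = 0.01564∠-4.1° A.
Step 6 — Complex power: S = V·I* = 0.08074 - j1.875 VA.
Step 7 — Real power: P = Re(S) = 0.08074 W.
Step 8 — Reactive power: Q = Im(S) = -1.875 VAR.
Step 9 — Apparent power: |S| = 1.877 VA.
Step 10 — Power factor: PF = P/|S| = 0.04301 (leading).

(a) P = 0.08074 W  (b) Q = -1.875 VAR  (c) S = 1.877 VA  (d) PF = 0.04301 (leading)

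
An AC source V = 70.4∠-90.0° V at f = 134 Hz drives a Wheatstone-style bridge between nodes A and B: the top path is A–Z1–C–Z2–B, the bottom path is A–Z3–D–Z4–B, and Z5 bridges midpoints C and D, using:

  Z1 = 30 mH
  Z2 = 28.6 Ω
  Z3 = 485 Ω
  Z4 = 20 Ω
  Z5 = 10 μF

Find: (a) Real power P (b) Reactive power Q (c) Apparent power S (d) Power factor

Step 1 — Angular frequency: ω = 2π·f = 2π·134 = 841.9 rad/s.
Step 2 — Component impedances:
  Z1: Z = jωL = j·841.9·0.03 = 0 + j25.26 Ω
  Z2: Z = R = 28.6 Ω
  Z3: Z = R = 485 Ω
  Z4: Z = R = 20 Ω
  Z5: Z = 1/(jωC) = -j/(ω·C) = 0 - j118.8 Ω
Step 3 — Bridge requires nodal analysis (the Z5 bridge couples midpoints C and D, so the two paths cannot be reduced to a simple series/parallel combination). Setting node B to ground and injecting 1 A at node A, the 3-node admittance system at A, C, D solves to V_A = Z_AB = 25.47 + j17.95 Ω = 31.16∠35.2° Ω.
Step 4 — Source phasor: V = 70.4∠-90.0° V = 0 - j70.4 V.
Step 5 — Current: I = V / Z = -1.302 - j1.847 A = 2.259∠-125.2° A.
Step 6 — Complex power: S = V·I* = 130 + j91.66 VA.
Step 7 — Real power: P = Re(S) = 130 W.
Step 8 — Reactive power: Q = Im(S) = 91.66 VAR.
Step 9 — Apparent power: |S| = 159.1 VA.
Step 10 — Power factor: PF = P/|S| = 0.8173 (lagging).

(a) P = 130 W  (b) Q = 91.66 VAR  (c) S = 159.1 VA  (d) PF = 0.8173 (lagging)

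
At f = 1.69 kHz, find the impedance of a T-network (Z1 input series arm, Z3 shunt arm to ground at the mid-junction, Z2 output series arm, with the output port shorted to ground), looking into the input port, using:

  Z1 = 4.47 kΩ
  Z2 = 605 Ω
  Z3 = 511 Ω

Step 1 — Angular frequency: ω = 2π·f = 2π·1690 = 1.062e+04 rad/s.
Step 2 — Component impedances:
  Z1: Z = R = 4470 Ω
  Z2: Z = R = 605 Ω
  Z3: Z = R = 511 Ω
Step 3 — With the output port shorted to ground, the output series arm Z2 runs from the junction to ground; the shunt arm Z3 also runs from the junction to ground. They appear in parallel: Z3 || Z2 = 277 Ω.
Step 4 — Series with input arm Z1: Z_in = Z1 + (Z3 || Z2) = 4747 Ω = 4747∠0.0° Ω.

Z = 4747 Ω = 4747∠0.0° Ω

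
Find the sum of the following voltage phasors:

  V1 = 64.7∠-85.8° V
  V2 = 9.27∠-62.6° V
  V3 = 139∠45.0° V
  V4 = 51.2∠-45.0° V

Step 1 — Convert each phasor to rectangular form:
  V1 = 64.7·(cos(-85.8°) + j·sin(-85.8°)) = 4.739 - j64.53 V
  V2 = 9.27·(cos(-62.6°) + j·sin(-62.6°)) = 4.266 - j8.23 V
  V3 = 139·(cos(45.0°) + j·sin(45.0°)) = 98.29 + j98.29 V
  V4 = 51.2·(cos(-45.0°) + j·sin(-45.0°)) = 36.2 - j36.2 V
Step 2 — Sum components: V_total = 143.5 - j10.67 V.
Step 3 — Convert to polar: |V_total| = 143.9 V, ∠V_total = -4.3°.

V_total = 143.9∠-4.3° V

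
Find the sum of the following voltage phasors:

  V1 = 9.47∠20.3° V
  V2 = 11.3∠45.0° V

Step 1 — Convert each phasor to rectangular form:
  V1 = 9.47·(cos(20.3°) + j·sin(20.3°)) = 8.882 + j3.285 V
  V2 = 11.3·(cos(45.0°) + j·sin(45.0°)) = 7.99 + j7.99 V
Step 2 — Sum components: V_total = 16.87 + j11.28 V.
Step 3 — Convert to polar: |V_total| = 20.29 V, ∠V_total = 33.8°.

V_total = 20.29∠33.8° V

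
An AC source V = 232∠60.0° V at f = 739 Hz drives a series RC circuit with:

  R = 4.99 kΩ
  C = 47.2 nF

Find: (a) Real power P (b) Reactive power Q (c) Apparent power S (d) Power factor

Step 1 — Angular frequency: ω = 2π·f = 2π·739 = 4643 rad/s.
Step 2 — Component impedances:
  R: Z = R = 4990 Ω
  C: Z = 1/(jωC) = -j/(ω·C) = 0 - j4563 Ω
Step 3 — Series combination: Z_total = R + C = 4990 - j4563 Ω = 6762∠-42.4° Ω.
Step 4 — Source phasor: V = 232∠60.0° V = 116 + j200.9 V.
Step 5 — Current: I = V / Z = -0.007391 + j0.03351 A = 0.03431∠102.4° A.
Step 6 — Complex power: S = V·I* = 5.875 - j5.372 VA.
Step 7 — Real power: P = Re(S) = 5.875 W.
Step 8 — Reactive power: Q = Im(S) = -5.372 VAR.
Step 9 — Apparent power: |S| = 7.96 VA.
Step 10 — Power factor: PF = P/|S| = 0.738 (leading).

(a) P = 5.875 W  (b) Q = -5.372 VAR  (c) S = 7.96 VA  (d) PF = 0.738 (leading)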